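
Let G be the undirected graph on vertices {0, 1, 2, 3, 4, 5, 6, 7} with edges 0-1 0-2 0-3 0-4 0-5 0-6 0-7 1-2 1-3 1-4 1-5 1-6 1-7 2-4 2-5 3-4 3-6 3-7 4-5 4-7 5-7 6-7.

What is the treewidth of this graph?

A width-4 tree decomposition is:
Bags: B1 = {0, 1, 3, 4, 7}  B2 = {0, 1, 4, 5, 7}  B3 = {0, 1, 2, 4, 5}  B4 = {0, 1, 3, 6, 7}
Tree: B1–B2, B2–B3, B1–B4
Every bag has size at most 5, so the width is 5 − 1 = 4 and tw(G) ≤ 4. For the lower bound, the 5 vertices {0, 1, 3, 4, 7} are pairwise adjacent, and any tree decomposition puts a clique entirely inside one bag — forcing width ≥ 4. Therefore the treewidth is 4.

4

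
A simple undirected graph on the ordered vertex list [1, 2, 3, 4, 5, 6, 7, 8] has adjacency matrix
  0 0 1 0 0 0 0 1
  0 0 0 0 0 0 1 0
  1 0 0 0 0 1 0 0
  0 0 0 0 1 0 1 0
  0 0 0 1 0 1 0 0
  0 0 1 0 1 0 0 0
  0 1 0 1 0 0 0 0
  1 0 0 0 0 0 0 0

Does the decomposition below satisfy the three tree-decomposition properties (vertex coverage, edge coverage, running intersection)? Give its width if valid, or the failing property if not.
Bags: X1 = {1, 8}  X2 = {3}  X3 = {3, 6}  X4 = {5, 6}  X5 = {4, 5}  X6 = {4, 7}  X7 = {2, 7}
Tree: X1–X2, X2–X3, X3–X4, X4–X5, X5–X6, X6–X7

A tree decomposition must satisfy three properties: every vertex lies in some bag; for every edge, both endpoints lie together in some bag; and for every vertex, the bags containing it form a connected subtree. Here edge (1,3) lies in no bag, so the decomposition is invalid.

No — edge (1,3) lies in no bag.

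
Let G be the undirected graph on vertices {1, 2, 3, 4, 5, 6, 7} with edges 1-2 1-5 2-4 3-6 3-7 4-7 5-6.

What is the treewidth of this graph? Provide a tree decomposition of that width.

Treewidth 2.
One such decomposition:
Bags: B1 = {1, 2, 5}  B2 = {2, 4, 5}  B3 = {4, 5, 7}  B4 = {3, 5, 7}  B5 = {3, 5, 6}
Tree: B1–B2, B2–B3, B3–B4, B4–B5

Each bag holds 3 vertices, so the decomposition has width 2, which upper-bounds the treewidth. The edges 5–1–2–4–7–3–6–5 form a cycle, so G is not a tree and its treewidth is at least 2. The upper and lower bounds meet at 2, so that is the treewidth.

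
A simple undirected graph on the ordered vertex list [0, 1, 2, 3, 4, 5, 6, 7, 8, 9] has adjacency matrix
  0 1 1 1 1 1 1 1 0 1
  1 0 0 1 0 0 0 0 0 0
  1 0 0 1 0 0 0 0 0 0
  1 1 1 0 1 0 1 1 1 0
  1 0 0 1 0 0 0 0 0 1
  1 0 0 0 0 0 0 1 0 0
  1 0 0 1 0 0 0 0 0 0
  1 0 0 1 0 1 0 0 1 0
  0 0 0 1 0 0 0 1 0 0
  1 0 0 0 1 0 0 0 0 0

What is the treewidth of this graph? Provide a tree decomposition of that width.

Treewidth 2.
Bags: B1 = {0, 1, 3}  B2 = {0, 3, 7}  B3 = {0, 2, 3}  B4 = {0, 3, 4}  B5 = {0, 4, 9}  B6 = {0, 3, 6}  B7 = {3, 7, 8}  B8 = {0, 5, 7}
Tree: B1–B2, B1–B3, B2–B4, B4–B5, B2–B6, B2–B7, B2–B8

Every bag has size at most 3, so the width is 3 − 1 = 2 and tw(G) ≤ 2. On the other hand G contains the 3-clique {0, 4, 9}. A clique must lie in a single bag of any decomposition, so no decomposition can have width below 2. The upper and lower bounds meet at 2, so that is the treewidth.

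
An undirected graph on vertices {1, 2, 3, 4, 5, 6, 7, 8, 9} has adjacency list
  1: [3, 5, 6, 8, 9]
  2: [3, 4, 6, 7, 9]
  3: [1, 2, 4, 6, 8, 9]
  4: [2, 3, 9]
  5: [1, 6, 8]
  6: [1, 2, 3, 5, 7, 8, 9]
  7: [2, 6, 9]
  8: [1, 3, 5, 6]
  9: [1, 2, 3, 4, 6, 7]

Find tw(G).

A width-3 tree decomposition is:
Bags: B1 = {1, 3, 6, 8}  B2 = {1, 3, 6, 9}  B3 = {2, 3, 6, 9}  B4 = {2, 3, 4, 9}  B5 = {1, 5, 6, 8}  B6 = {2, 6, 7, 9}
Tree: B1–B2, B2–B3, B3–B4, B1–B5, B3–B6
The largest bag has 4 vertices, giving width 3; this decomposition certifies tw(G) ≤ 3. Conversely, {2, 3, 4, 9} is a clique of size 4, and the vertices of any clique must share a bag in every tree decomposition; so some bag has ≥ 4 vertices and tw(G) ≥ 3. Combining the bounds, tw(G) = 3.

3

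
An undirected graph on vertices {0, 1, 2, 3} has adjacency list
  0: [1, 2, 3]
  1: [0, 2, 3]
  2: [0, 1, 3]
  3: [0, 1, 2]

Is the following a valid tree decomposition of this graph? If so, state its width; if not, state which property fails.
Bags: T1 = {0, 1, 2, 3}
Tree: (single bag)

Yes; width 3.

Vertex coverage: the bags together contain {0, 1, 2, 3}, the full vertex set. Edge coverage: each edge of G has both endpoints in at least one bag. Running intersection: for every vertex, the bags containing it form a connected subtree. All three properties hold, so this is a valid tree decomposition of width max|bag| − 1 = 3, and hence tw(G) ≤ 3.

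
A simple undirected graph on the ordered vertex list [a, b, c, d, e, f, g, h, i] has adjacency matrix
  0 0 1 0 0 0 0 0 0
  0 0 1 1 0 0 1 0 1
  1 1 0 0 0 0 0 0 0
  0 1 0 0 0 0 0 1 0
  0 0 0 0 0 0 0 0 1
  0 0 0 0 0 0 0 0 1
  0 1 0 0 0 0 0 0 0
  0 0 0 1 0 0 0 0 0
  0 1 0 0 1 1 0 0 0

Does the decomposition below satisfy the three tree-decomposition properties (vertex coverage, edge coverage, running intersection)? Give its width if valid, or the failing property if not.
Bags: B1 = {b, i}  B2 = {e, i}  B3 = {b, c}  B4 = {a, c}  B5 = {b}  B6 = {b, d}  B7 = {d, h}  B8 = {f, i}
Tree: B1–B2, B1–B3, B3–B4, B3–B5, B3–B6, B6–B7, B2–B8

No — vertex g appears in no bag.

A tree decomposition must satisfy three properties: every vertex lies in some bag; for every edge, both endpoints lie together in some bag; and for every vertex, the bags containing it form a connected subtree. Here vertex g appears in no bag, so the decomposition is invalid.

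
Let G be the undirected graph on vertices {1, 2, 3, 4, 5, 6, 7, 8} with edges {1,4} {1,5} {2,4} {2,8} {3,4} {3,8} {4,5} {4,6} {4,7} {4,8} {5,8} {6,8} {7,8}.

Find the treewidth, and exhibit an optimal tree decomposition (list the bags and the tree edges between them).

Treewidth 2.
One such decomposition:
Bags: B1 = {3, 4, 8}  B2 = {4, 5, 8}  B3 = {2, 4, 8}  B4 = {4, 7, 8}  B5 = {1, 4, 5}  B6 = {4, 6, 8}
Tree: B1–B2, B1–B3, B3–B4, B2–B5, B2–B6

Each bag holds 3 vertices, so the decomposition has width 2, which upper-bounds the treewidth. For the lower bound, the 3 vertices {2, 4, 8} are pairwise adjacent, and any tree decomposition puts a clique entirely inside one bag — forcing width ≥ 2. The upper and lower bounds meet at 2, so that is the treewidth.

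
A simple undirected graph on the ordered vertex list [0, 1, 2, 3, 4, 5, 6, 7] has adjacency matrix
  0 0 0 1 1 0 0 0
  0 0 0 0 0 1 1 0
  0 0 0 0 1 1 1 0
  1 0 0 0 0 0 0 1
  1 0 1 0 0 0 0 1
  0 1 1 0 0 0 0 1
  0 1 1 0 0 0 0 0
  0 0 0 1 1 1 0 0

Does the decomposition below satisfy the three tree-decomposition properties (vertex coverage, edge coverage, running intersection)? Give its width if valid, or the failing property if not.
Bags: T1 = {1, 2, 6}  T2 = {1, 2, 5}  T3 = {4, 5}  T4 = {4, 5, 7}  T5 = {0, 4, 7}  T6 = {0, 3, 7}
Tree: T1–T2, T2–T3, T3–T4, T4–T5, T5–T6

A tree decomposition must satisfy three properties: every vertex lies in some bag; for every edge, both endpoints lie together in some bag; and for every vertex, the bags containing it form a connected subtree. Here edge (2,4) lies in no bag, so the decomposition is invalid.

No — edge (2,4) lies in no bag.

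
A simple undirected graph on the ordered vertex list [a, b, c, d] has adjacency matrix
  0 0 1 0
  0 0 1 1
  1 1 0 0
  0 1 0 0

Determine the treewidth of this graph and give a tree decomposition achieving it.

The largest bag has 2 vertices, giving width 1; this decomposition certifies tw(G) ≤ 1. G has an edge, so its treewidth is at least 1. Therefore the treewidth is 1.

Treewidth 1.
Bags: B1 = {b, c}  B2 = {a, c}  B3 = {b, d}
Tree: B1–B2, B1–B3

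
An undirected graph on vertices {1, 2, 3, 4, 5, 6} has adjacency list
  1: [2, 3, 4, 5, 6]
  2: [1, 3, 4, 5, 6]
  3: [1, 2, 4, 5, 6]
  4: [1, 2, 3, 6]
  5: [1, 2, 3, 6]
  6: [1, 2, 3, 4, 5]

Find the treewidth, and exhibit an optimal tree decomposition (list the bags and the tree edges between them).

Treewidth 4.
One such decomposition:
Bags: B1 = {1, 2, 3, 4, 6}  B2 = {1, 2, 3, 5, 6}
Tree: B1–B2

Every bag has size at most 5, so the width is 5 − 1 = 4 and tw(G) ≤ 4. On the other hand G contains the 5-clique {1, 2, 3, 4, 6}. A clique must lie in a single bag of any decomposition, so no decomposition can have width below 4. Hence tw(G) = 4 exactly.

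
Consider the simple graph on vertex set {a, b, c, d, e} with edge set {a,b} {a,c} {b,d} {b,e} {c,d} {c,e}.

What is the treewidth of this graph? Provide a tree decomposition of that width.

Treewidth 2.
One such decomposition:
Bags: B1 = {b, c, d}  B2 = {b, c, e}  B3 = {a, b, c}
Tree: B1–B2, B2–B3

Every bag has size at most 3, so the width is 3 − 1 = 2 and tw(G) ≤ 2. The edges d–c–e–b–d form a cycle, so G is not a tree and its treewidth is at least 2. Hence tw(G) = 2 exactly.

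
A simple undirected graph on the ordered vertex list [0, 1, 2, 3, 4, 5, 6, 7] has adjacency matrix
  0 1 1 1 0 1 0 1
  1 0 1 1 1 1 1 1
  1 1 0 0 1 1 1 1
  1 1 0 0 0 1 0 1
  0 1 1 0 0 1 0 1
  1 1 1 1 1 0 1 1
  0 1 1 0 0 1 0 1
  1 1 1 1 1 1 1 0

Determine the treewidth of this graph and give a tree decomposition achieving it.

Treewidth 4.
One such decomposition:
Bags: B1 = {0, 1, 2, 5, 7}  B2 = {0, 1, 3, 5, 7}  B3 = {1, 2, 4, 5, 7}  B4 = {1, 2, 5, 6, 7}
Tree: B1–B2, B1–B3, B1–B4

The largest bag has 5 vertices, giving width 4; this decomposition certifies tw(G) ≤ 4. For the lower bound, the 5 vertices {0, 1, 2, 5, 7} are pairwise adjacent, and any tree decomposition puts a clique entirely inside one bag — forcing width ≥ 4. Hence tw(G) = 4 exactly.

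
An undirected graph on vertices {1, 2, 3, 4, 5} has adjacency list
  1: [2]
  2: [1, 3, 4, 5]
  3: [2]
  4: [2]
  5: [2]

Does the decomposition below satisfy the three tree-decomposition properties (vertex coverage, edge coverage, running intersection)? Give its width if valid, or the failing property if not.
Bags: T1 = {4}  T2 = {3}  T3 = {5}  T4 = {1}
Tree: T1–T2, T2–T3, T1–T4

No — vertex 2 appears in no bag.

A tree decomposition must satisfy three properties: every vertex lies in some bag; for every edge, both endpoints lie together in some bag; and for every vertex, the bags containing it form a connected subtree. Here vertex 2 appears in no bag, so the decomposition is invalid.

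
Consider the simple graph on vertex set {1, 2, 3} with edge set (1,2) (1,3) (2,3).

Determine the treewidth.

2

A width-2 tree decomposition is:
Bags: B1 = {1, 2, 3}
Tree: (single bag)
A single bag containing all 3 vertices is trivially a valid decomposition of width 2. On the other hand G contains the 3-clique {1, 2, 3}. A clique must lie in a single bag of any decomposition, so no decomposition can have width below 2. Hence tw(G) = 2 exactly.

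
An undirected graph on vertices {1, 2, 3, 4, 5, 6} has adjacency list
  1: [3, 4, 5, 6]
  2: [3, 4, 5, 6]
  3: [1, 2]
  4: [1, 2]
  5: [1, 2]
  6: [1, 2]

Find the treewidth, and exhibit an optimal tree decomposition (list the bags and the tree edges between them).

Every bag has size at most 3, so the width is 3 − 1 = 2 and tw(G) ≤ 2. For the lower bound, G contains the cycle 1–6–2–3–1, so G is not a forest; only forests have treewidth ≤ 1, hence tw(G) ≥ 2. Hence tw(G) = 2 exactly.

Treewidth 2.
Bags: B1 = {1, 2, 6}  B2 = {1, 2, 3}  B3 = {1, 2, 4}  B4 = {1, 2, 5}
Tree: B1–B2, B2–B3, B3–B4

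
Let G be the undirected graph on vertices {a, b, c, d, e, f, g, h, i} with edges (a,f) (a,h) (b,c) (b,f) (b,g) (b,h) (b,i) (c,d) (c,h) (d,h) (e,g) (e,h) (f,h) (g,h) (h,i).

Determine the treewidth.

2

A width-2 tree decomposition is:
Bags: B1 = {b, c, h}  B2 = {b, h, i}  B3 = {b, g, h}  B4 = {b, f, h}  B5 = {c, d, h}  B6 = {e, g, h}  B7 = {a, f, h}
Tree: B1–B2, B1–B3, B2–B4, B1–B5, B3–B6, B4–B7
Every bag has size at most 3, so the width is 3 − 1 = 2 and tw(G) ≤ 2. On the other hand G contains the 3-clique {c, d, h}. A clique must lie in a single bag of any decomposition, so no decomposition can have width below 2. The upper and lower bounds meet at 2, so that is the treewidth.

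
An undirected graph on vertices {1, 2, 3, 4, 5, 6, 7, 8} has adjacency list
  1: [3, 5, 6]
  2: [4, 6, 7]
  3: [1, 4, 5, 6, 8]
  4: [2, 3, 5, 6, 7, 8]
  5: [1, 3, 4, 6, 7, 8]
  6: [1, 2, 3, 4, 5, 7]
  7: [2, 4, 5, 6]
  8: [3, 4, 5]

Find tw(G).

3

A width-3 tree decomposition is:
Bags: B1 = {4, 5, 6, 7}  B2 = {2, 4, 6, 7}  B3 = {3, 4, 5, 6}  B4 = {3, 4, 5, 8}  B5 = {1, 3, 5, 6}
Tree: B1–B2, B1–B3, B3–B4, B3–B5
Each bag holds 4 vertices, so the decomposition has width 3, which upper-bounds the treewidth. Conversely, {1, 3, 5, 6} is a clique of size 4, and the vertices of any clique must share a bag in every tree decomposition; so some bag has ≥ 4 vertices and tw(G) ≥ 3. Combining the bounds, tw(G) = 3.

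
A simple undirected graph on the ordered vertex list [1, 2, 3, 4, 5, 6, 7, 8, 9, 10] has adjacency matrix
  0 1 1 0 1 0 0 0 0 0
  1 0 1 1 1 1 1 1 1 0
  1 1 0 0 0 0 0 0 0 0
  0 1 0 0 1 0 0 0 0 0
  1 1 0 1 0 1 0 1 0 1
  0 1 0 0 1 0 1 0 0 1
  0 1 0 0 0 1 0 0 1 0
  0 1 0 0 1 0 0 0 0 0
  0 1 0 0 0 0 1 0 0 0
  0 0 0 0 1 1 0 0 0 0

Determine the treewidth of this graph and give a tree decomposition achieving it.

Treewidth 2.
One optimal decomposition is:
Bags: B1 = {2, 6, 7}  B2 = {2, 5, 6}  B3 = {2, 5, 8}  B4 = {1, 2, 5}  B5 = {2, 4, 5}  B6 = {2, 7, 9}  B7 = {5, 6, 10}  B8 = {1, 2, 3}
Tree: B1–B2, B2–B3, B2–B4, B4–B5, B1–B6, B2–B7, B4–B8

Each bag holds 3 vertices, so the decomposition has width 2, which upper-bounds the treewidth. Conversely, {2, 7, 9} is a clique of size 3, and the vertices of any clique must share a bag in every tree decomposition; so some bag has ≥ 3 vertices and tw(G) ≥ 2. Therefore the treewidth is 2.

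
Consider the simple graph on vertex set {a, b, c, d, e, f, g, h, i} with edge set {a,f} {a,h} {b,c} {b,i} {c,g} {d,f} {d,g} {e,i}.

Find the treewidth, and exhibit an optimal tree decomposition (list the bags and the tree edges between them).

The largest bag has 2 vertices, giving width 1; this decomposition certifies tw(G) ≤ 1. G has an edge, so its treewidth is at least 1. Combining the bounds, tw(G) = 1.

Treewidth 1.
Bags: B1 = {e, i}  B2 = {b, i}  B3 = {b, c}  B4 = {c, g}  B5 = {d, g}  B6 = {d, f}  B7 = {a, f}  B8 = {a, h}
Tree: B1–B2, B2–B3, B3–B4, B4–B5, B5–B6, B6–B7, B7–B8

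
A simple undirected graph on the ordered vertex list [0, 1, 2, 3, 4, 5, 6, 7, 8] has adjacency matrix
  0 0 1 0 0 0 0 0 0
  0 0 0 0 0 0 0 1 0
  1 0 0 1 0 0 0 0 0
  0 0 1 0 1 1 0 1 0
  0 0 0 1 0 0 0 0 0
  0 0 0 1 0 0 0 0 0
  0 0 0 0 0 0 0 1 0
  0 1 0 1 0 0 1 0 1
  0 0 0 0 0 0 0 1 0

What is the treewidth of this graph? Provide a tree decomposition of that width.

Treewidth 1.
One optimal decomposition is:
Bags: B1 = {3, 7}  B2 = {2, 3}  B3 = {6, 7}  B4 = {0, 2}  B5 = {3, 5}  B6 = {3, 4}  B7 = {7, 8}  B8 = {1, 7}
Tree: B1–B2, B1–B3, B2–B4, B1–B5, B5–B6, B1–B7, B1–B8

Every bag has size at most 2, so the width is 2 − 1 = 1 and tw(G) ≤ 1. G has an edge, so its treewidth is at least 1. Therefore the treewidth is 1.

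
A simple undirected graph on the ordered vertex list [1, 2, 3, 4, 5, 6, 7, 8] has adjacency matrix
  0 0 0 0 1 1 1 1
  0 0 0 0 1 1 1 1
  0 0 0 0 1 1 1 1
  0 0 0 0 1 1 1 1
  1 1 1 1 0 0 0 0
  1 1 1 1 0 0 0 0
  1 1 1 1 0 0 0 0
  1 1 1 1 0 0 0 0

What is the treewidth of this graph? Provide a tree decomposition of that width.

The largest bag has 5 vertices, giving width 4; this decomposition certifies tw(G) ≤ 4. For the lower bound: the 5 vertex sets {4,8}, {1,6}, {3,5}, {2}, {7} are disjoint, each induces a connected subgraph, and every pair is joined by at least one edge of G. Contracting each set to a single vertex therefore yields K_{5} as a minor, and since treewidth is minor-monotone, tw(G) ≥ tw(K_{5}) = 4. Hence tw(G) = 4 exactly.

Treewidth 4.
Bags: B1 = {1, 2, 3, 4, 8}  B2 = {1, 2, 3, 4, 6}  B3 = {1, 2, 3, 4, 5}  B4 = {1, 2, 3, 4, 7}
Tree: B1–B2, B2–B3, B3–B4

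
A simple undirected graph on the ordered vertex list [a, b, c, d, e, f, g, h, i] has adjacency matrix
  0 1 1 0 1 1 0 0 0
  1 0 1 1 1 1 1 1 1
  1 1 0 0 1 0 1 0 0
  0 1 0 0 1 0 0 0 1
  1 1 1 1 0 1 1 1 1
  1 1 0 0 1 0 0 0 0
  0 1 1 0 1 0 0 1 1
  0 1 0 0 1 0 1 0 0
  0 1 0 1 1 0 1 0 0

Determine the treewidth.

A width-3 tree decomposition is:
Bags: B1 = {b, c, e, g}  B2 = {b, e, g, h}  B3 = {a, b, c, e}  B4 = {b, e, g, i}  B5 = {b, d, e, i}  B6 = {a, b, e, f}
Tree: B1–B2, B1–B3, B1–B4, B4–B5, B3–B6
Every bag has size at most 4, so the width is 4 − 1 = 3 and tw(G) ≤ 3. For the lower bound, the 4 vertices {b, d, e, i} are pairwise adjacent, and any tree decomposition puts a clique entirely inside one bag — forcing width ≥ 3. The upper and lower bounds meet at 3, so that is the treewidth.

3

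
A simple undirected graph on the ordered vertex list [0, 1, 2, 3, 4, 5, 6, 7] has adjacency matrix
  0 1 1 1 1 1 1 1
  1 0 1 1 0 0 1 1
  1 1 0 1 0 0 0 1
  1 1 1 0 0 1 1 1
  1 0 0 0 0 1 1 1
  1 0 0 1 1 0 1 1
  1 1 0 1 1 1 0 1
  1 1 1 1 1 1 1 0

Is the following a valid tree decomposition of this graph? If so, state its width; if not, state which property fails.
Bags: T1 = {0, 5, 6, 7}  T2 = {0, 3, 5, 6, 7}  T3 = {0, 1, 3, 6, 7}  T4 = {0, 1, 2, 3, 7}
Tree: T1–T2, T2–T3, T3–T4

No — vertex 4 appears in no bag.

A tree decomposition must satisfy three properties: every vertex lies in some bag; for every edge, both endpoints lie together in some bag; and for every vertex, the bags containing it form a connected subtree. Here vertex 4 appears in no bag, so the decomposition is invalid.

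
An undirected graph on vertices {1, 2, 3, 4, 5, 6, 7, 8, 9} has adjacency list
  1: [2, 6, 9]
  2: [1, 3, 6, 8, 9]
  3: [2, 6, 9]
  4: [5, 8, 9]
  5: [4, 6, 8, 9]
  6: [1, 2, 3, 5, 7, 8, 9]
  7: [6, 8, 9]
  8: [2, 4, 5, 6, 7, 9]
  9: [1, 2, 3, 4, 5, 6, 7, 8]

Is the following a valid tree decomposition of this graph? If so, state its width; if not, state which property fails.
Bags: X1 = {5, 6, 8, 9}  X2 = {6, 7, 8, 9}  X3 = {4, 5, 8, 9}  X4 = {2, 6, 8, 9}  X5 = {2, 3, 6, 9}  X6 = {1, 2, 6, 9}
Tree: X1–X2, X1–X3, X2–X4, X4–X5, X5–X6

Checking the three conditions: (i) the bags cover all of {1, 2, 3, 4, 5, 6, 7, 8, 9}; (ii) for each edge, some bag contains both endpoints; (iii) the bags containing any fixed vertex form a subtree. All hold, so the decomposition is valid with width 4 − 1 = 3.

Yes; width 3.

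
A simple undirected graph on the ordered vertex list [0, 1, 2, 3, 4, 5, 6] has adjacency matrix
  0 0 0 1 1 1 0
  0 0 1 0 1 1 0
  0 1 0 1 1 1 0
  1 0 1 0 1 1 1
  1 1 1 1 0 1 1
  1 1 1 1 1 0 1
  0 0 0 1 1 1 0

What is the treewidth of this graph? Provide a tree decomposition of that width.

Treewidth 3.
One optimal decomposition is:
Bags: B1 = {2, 3, 4, 5}  B2 = {0, 3, 4, 5}  B3 = {1, 2, 4, 5}  B4 = {3, 4, 5, 6}
Tree: B1–B2, B1–B3, B1–B4

Every bag has size at most 4, so the width is 4 − 1 = 3 and tw(G) ≤ 3. For the lower bound, the 4 vertices {1, 2, 4, 5} are pairwise adjacent, and any tree decomposition puts a clique entirely inside one bag — forcing width ≥ 3. Combining the bounds, tw(G) = 3.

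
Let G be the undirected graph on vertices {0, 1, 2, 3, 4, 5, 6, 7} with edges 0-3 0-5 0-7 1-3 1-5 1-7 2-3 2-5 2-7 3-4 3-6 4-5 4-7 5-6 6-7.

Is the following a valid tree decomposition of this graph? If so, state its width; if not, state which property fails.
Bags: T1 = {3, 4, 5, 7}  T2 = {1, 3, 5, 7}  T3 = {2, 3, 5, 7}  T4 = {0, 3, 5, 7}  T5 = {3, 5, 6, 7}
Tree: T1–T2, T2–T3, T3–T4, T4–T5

Every vertex of G appears in some bag (union = {0, 1, 2, 3, 4, 5, 6, 7}); every edge is covered by a bag; and for each vertex v the set of bags containing v is connected in the bag tree. The decomposition is therefore valid. The largest bag has 4 vertices, so the width is 3.

Yes; width 3.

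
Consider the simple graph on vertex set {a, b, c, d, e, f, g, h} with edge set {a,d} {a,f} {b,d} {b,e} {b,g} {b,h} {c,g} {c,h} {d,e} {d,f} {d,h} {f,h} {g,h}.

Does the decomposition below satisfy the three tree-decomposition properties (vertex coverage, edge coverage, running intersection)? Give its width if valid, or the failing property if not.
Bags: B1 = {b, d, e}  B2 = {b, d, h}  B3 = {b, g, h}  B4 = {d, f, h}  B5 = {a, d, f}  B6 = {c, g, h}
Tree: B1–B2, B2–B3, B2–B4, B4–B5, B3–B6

Yes; width 2.

Vertex coverage: the bags together contain {a, b, c, d, e, f, g, h}, the full vertex set. Edge coverage: each edge of G has both endpoints in at least one bag. Running intersection: for every vertex, the bags containing it form a connected subtree. All three properties hold, so this is a valid tree decomposition of width max|bag| − 1 = 2, and hence tw(G) ≤ 2.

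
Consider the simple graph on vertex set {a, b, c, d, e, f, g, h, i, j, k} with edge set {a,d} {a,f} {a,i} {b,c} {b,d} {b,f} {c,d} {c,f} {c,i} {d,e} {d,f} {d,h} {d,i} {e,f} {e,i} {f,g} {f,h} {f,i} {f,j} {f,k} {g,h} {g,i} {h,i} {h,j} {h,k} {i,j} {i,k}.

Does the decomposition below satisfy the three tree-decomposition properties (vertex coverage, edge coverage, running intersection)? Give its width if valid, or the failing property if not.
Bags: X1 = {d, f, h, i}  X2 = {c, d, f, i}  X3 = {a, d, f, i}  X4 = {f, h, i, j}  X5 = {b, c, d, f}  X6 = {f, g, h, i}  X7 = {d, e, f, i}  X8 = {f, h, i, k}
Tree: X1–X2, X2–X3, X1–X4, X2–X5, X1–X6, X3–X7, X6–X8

Checking the three conditions: (i) the bags cover all of {a, b, c, d, e, f, g, h, i, j, k}; (ii) for each edge, some bag contains both endpoints; (iii) the bags containing any fixed vertex form a subtree. All hold, so the decomposition is valid with width 4 − 1 = 3.

Yes; width 3.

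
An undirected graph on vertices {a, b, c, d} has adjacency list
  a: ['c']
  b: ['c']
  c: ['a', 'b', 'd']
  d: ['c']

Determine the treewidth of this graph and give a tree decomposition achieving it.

Treewidth 1.
Bags: B1 = {b, c}  B2 = {c, d}  B3 = {a, c}
Tree: B1–B2, B1–B3

Each bag holds 2 vertices, so the decomposition has width 1, which upper-bounds the treewidth. G has an edge, so its treewidth is at least 1. Combining the bounds, tw(G) = 1.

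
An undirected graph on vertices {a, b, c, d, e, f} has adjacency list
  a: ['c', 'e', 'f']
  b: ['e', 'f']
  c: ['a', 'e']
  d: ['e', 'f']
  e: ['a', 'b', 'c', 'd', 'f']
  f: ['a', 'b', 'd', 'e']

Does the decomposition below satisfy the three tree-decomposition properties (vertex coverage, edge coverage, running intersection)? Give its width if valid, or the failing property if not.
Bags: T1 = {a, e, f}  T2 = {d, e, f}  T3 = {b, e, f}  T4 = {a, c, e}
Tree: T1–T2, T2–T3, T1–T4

Checking the three conditions: (i) the bags cover all of {a, b, c, d, e, f}; (ii) for each edge, some bag contains both endpoints; (iii) the bags containing any fixed vertex form a subtree. All hold, so the decomposition is valid with width 3 − 1 = 2.

Yes; width 2.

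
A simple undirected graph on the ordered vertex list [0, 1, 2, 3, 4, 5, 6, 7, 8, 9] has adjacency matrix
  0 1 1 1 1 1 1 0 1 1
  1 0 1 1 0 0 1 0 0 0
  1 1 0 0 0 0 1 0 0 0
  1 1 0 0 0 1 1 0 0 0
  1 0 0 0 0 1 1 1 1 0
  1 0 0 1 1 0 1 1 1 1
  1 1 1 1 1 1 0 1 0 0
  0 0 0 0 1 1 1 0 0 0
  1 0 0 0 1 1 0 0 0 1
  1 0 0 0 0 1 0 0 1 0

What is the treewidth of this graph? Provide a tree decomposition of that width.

Treewidth 3.
One optimal decomposition is:
Bags: B1 = {0, 4, 5, 8}  B2 = {0, 4, 5, 6}  B3 = {4, 5, 6, 7}  B4 = {0, 3, 5, 6}  B5 = {0, 1, 3, 6}  B6 = {0, 1, 2, 6}  B7 = {0, 5, 8, 9}
Tree: B1–B2, B2–B3, B2–B4, B4–B5, B5–B6, B1–B7

Each bag holds 4 vertices, so the decomposition has width 3, which upper-bounds the treewidth. On the other hand G contains the 4-clique {0, 1, 2, 6}. A clique must lie in a single bag of any decomposition, so no decomposition can have width below 3. The upper and lower bounds meet at 3, so that is the treewidth.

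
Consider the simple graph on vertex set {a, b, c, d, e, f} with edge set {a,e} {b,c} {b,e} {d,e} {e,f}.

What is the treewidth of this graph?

1

A width-1 tree decomposition is:
Bags: B1 = {b, c}  B2 = {b, e}  B3 = {d, e}  B4 = {e, f}  B5 = {a, e}
Tree: B1–B2, B2–B3, B3–B4, B4–B5
Each bag holds 2 vertices, so the decomposition has width 1, which upper-bounds the treewidth. G has an edge, so its treewidth is at least 1. Combining the bounds, tw(G) = 1.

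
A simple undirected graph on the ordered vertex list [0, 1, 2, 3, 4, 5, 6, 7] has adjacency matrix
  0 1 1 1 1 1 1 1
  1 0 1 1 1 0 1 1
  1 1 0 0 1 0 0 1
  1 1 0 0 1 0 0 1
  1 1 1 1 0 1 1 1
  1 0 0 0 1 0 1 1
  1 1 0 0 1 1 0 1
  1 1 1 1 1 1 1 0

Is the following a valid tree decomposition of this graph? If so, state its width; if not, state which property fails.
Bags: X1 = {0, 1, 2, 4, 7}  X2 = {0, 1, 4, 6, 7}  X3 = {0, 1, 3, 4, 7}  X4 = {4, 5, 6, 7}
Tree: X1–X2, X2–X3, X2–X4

A tree decomposition must satisfy three properties: every vertex lies in some bag; for every edge, both endpoints lie together in some bag; and for every vertex, the bags containing it form a connected subtree. Here edge (0,5) lies in no bag, so the decomposition is invalid.

No — edge (0,5) lies in no bag.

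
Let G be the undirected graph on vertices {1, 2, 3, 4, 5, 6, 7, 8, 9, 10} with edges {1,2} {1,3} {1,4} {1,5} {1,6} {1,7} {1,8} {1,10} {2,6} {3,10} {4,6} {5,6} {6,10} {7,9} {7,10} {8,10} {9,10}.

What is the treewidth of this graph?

A width-2 tree decomposition is:
Bags: B1 = {1, 6, 10}  B2 = {1, 3, 10}  B3 = {1, 4, 6}  B4 = {1, 5, 6}  B5 = {1, 7, 10}  B6 = {7, 9, 10}  B7 = {1, 2, 6}  B8 = {1, 8, 10}
Tree: B1–B2, B1–B3, B3–B4, B2–B5, B5–B6, B3–B7, B2–B8
Each bag holds 3 vertices, so the decomposition has width 2, which upper-bounds the treewidth. Conversely, {1, 8, 10} is a clique of size 3, and the vertices of any clique must share a bag in every tree decomposition; so some bag has ≥ 3 vertices and tw(G) ≥ 2. The upper and lower bounds meet at 2, so that is the treewidth.

2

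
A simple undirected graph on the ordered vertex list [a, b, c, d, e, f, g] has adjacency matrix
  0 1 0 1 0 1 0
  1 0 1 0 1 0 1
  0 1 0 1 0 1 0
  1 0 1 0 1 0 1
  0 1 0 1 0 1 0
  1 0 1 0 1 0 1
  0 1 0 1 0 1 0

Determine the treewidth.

3

A width-3 tree decomposition is:
Bags: B1 = {a, b, d, f}  B2 = {b, d, f, g}  B3 = {b, c, d, f}  B4 = {b, d, e, f}
Tree: B1–B2, B2–B3, B3–B4
The largest bag has 4 vertices, giving width 3; this decomposition certifies tw(G) ≤ 3. For the lower bound: the 4 vertex sets {a,b}, {d,g}, {f}, {c} are disjoint, each induces a connected subgraph, and every pair is joined by at least one edge of G. Contracting each set to a single vertex therefore yields K_{4} as a minor, and since treewidth is minor-monotone, tw(G) ≥ tw(K_{4}) = 3. Therefore the treewidth is 3.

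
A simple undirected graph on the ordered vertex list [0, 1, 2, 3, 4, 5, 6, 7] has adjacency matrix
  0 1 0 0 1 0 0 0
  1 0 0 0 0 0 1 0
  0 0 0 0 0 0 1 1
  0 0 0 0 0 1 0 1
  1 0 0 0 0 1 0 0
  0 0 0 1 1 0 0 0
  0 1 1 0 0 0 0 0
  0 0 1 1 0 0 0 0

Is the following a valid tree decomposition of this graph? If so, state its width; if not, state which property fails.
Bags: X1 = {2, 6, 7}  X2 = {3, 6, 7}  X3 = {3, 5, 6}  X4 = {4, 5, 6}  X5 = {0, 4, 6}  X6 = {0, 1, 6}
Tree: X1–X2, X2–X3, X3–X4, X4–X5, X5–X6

Every vertex of G appears in some bag (union = {0, 1, 2, 3, 4, 5, 6, 7}); every edge is covered by a bag; and for each vertex v the set of bags containing v is connected in the bag tree. The decomposition is therefore valid. The largest bag has 3 vertices, so the width is 2.

Yes; width 2.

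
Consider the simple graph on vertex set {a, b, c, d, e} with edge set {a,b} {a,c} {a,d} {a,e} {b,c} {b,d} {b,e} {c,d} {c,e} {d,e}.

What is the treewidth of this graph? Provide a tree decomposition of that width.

Treewidth 4.
One optimal decomposition is:
Bags: B1 = {a, b, c, d, e}
Tree: (single bag)

A single bag containing all 5 vertices is trivially a valid decomposition of width 4. On the other hand G contains the 5-clique {a, b, c, d, e}. A clique must lie in a single bag of any decomposition, so no decomposition can have width below 4. The upper and lower bounds meet at 4, so that is the treewidth.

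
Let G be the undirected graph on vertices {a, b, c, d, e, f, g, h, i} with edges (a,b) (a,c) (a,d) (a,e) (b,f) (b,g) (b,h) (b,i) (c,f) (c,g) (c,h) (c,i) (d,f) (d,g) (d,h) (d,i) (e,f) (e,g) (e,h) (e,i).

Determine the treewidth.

4

A width-4 tree decomposition is:
Bags: B1 = {b, c, d, e, g}  B2 = {b, c, d, e, h}  B3 = {b, c, d, e, f}  B4 = {a, b, c, d, e}  B5 = {b, c, d, e, i}
Tree: B1–B2, B2–B3, B3–B4, B4–B5
Each bag holds 5 vertices, so the decomposition has width 4, which upper-bounds the treewidth. For the lower bound: the 5 vertex sets {b,g}, {c,h}, {d,f}, {e}, {a} are disjoint, each induces a connected subgraph, and every pair is joined by at least one edge of G. Contracting each set to a single vertex therefore yields K_{5} as a minor, and since treewidth is minor-monotone, tw(G) ≥ tw(K_{5}) = 4. Therefore the treewidth is 4.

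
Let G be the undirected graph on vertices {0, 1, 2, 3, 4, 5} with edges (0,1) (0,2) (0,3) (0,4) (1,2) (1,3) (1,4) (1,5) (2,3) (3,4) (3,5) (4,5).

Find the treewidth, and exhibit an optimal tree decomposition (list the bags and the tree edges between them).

Treewidth 3.
One optimal decomposition is:
Bags: B1 = {0, 1, 3, 4}  B2 = {0, 1, 2, 3}  B3 = {1, 3, 4, 5}
Tree: B1–B2, B1–B3

The largest bag has 4 vertices, giving width 3; this decomposition certifies tw(G) ≤ 3. For the lower bound, the 4 vertices {0, 1, 2, 3} are pairwise adjacent, and any tree decomposition puts a clique entirely inside one bag — forcing width ≥ 3. Combining the bounds, tw(G) = 3.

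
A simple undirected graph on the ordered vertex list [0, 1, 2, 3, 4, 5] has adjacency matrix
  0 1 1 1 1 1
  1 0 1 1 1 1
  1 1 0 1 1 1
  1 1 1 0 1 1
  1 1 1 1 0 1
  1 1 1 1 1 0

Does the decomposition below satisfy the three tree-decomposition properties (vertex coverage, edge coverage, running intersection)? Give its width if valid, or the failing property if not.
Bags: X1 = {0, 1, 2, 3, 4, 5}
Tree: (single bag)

Yes; width 5.

Vertex coverage: the bags together contain {0, 1, 2, 3, 4, 5}, the full vertex set. Edge coverage: each edge of G has both endpoints in at least one bag. Running intersection: for every vertex, the bags containing it form a connected subtree. All three properties hold, so this is a valid tree decomposition of width max|bag| − 1 = 5, and hence tw(G) ≤ 5.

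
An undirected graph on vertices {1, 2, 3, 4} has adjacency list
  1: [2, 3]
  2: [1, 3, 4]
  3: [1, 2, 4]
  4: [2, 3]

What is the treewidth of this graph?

2

A width-2 tree decomposition is:
Bags: B1 = {1, 2, 3}  B2 = {2, 3, 4}
Tree: B1–B2
Every bag has size at most 3, so the width is 3 − 1 = 2 and tw(G) ≤ 2. Conversely, {1, 2, 3} is a clique of size 3, and the vertices of any clique must share a bag in every tree decomposition; so some bag has ≥ 3 vertices and tw(G) ≥ 2. The upper and lower bounds meet at 2, so that is the treewidth.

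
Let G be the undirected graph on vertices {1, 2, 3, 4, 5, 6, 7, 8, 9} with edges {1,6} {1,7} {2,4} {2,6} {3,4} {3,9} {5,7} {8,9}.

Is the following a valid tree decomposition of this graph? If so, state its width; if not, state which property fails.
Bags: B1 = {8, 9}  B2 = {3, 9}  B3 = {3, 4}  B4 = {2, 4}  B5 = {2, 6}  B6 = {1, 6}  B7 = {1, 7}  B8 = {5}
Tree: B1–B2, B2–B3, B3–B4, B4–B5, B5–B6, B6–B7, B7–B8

No — edge (7,5) lies in no bag.

A tree decomposition must satisfy three properties: every vertex lies in some bag; for every edge, both endpoints lie together in some bag; and for every vertex, the bags containing it form a connected subtree. Here edge (7,5) lies in no bag, so the decomposition is invalid.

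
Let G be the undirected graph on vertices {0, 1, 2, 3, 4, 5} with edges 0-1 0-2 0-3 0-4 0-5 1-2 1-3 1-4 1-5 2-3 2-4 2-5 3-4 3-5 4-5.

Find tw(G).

A width-5 tree decomposition is:
Bags: B1 = {0, 1, 2, 3, 4, 5}
Tree: (single bag)
With just one bag of size 6, the width is 6 − 1 = 5, so tw(G) ≤ 5. Conversely, {0, 1, 2, 3, 4, 5} is a clique of size 6, and the vertices of any clique must share a bag in every tree decomposition; so some bag has ≥ 6 vertices and tw(G) ≥ 5. The upper and lower bounds meet at 5, so that is the treewidth.

5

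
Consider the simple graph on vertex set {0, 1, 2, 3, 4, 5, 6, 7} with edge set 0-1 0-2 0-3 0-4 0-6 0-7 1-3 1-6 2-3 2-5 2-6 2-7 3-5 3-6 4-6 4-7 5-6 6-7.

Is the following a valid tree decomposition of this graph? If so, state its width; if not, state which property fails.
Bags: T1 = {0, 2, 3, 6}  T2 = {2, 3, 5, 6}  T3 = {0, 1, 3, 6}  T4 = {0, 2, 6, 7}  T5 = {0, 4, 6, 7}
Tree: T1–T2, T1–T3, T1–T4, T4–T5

Checking the three conditions: (i) the bags cover all of {0, 1, 2, 3, 4, 5, 6, 7}; (ii) for each edge, some bag contains both endpoints; (iii) the bags containing any fixed vertex form a subtree. All hold, so the decomposition is valid with width 4 − 1 = 3.

Yes; width 3.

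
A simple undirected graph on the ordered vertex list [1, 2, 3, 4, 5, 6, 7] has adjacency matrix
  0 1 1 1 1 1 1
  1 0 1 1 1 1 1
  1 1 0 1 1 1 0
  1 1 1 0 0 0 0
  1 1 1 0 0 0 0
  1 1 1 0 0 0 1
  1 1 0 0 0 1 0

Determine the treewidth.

A width-3 tree decomposition is:
Bags: B1 = {1, 2, 3, 5}  B2 = {1, 2, 3, 6}  B3 = {1, 2, 3, 4}  B4 = {1, 2, 6, 7}
Tree: B1–B2, B2–B3, B2–B4
Every bag has size at most 4, so the width is 4 − 1 = 3 and tw(G) ≤ 3. For the lower bound, the 4 vertices {1, 2, 3, 4} are pairwise adjacent, and any tree decomposition puts a clique entirely inside one bag — forcing width ≥ 3. The upper and lower bounds meet at 3, so that is the treewidth.

3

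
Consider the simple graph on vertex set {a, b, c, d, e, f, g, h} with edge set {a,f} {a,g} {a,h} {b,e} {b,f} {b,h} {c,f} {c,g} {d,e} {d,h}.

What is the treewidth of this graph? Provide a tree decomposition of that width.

Treewidth 2.
One optimal decomposition is:
Bags: B1 = {d, e, h}  B2 = {b, e, h}  B3 = {a, b, h}  B4 = {a, b, f}  B5 = {a, f, g}  B6 = {c, f, g}
Tree: B1–B2, B2–B3, B3–B4, B4–B5, B5–B6

Each bag holds 3 vertices, so the decomposition has width 2, which upper-bounds the treewidth. The edges d–e–b–h–d form a cycle, so G is not a tree and its treewidth is at least 2. Hence tw(G) = 2 exactly.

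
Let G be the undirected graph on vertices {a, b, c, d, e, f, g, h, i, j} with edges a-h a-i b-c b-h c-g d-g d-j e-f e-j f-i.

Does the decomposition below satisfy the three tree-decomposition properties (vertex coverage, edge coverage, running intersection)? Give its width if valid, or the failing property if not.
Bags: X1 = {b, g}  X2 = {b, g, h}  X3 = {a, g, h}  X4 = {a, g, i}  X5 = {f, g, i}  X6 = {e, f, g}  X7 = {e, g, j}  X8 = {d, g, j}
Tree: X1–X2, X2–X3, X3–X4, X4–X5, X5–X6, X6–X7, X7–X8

A tree decomposition must satisfy three properties: every vertex lies in some bag; for every edge, both endpoints lie together in some bag; and for every vertex, the bags containing it form a connected subtree. Here vertex c appears in no bag, so the decomposition is invalid.

No — vertex c appears in no bag.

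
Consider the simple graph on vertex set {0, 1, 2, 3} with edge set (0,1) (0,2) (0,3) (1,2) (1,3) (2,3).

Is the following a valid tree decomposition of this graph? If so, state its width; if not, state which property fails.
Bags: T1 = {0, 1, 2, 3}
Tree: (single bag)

Checking the three conditions: (i) the bags cover all of {0, 1, 2, 3}; (ii) for each edge, some bag contains both endpoints; (iii) the bags containing any fixed vertex form a subtree. All hold, so the decomposition is valid with width 4 − 1 = 3.

Yes; width 3.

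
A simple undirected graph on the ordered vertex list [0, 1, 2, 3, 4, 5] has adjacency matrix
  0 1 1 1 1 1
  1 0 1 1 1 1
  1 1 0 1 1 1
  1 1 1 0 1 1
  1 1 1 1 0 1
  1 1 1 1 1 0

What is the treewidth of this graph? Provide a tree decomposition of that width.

Treewidth 5.
One optimal decomposition is:
Bags: B1 = {0, 1, 2, 3, 4, 5}
Tree: (single bag)

With just one bag of size 6, the width is 6 − 1 = 5, so tw(G) ≤ 5. Conversely, {0, 1, 2, 3, 4, 5} is a clique of size 6, and the vertices of any clique must share a bag in every tree decomposition; so some bag has ≥ 6 vertices and tw(G) ≥ 5. The upper and lower bounds meet at 5, so that is the treewidth.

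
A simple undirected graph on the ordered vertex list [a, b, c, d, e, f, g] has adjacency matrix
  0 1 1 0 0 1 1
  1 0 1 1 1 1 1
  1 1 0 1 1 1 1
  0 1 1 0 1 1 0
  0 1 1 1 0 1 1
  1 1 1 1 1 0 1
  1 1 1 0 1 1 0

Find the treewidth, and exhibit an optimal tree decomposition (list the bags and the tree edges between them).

Treewidth 4.
Bags: B1 = {b, c, d, e, f}  B2 = {b, c, e, f, g}  B3 = {a, b, c, f, g}
Tree: B1–B2, B2–B3

Every bag has size at most 5, so the width is 5 − 1 = 4 and tw(G) ≤ 4. For the lower bound, the 5 vertices {b, c, d, e, f} are pairwise adjacent, and any tree decomposition puts a clique entirely inside one bag — forcing width ≥ 4. Therefore the treewidth is 4.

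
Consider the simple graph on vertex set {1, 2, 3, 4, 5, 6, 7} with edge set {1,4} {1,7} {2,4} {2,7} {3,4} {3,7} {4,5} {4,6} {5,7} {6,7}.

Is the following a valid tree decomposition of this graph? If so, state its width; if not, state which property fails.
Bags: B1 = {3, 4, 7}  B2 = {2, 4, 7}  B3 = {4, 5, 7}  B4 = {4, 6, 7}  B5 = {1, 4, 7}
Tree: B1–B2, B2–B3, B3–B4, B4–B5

Checking the three conditions: (i) the bags cover all of {1, 2, 3, 4, 5, 6, 7}; (ii) for each edge, some bag contains both endpoints; (iii) the bags containing any fixed vertex form a subtree. All hold, so the decomposition is valid with width 3 − 1 = 2.

Yes; width 2.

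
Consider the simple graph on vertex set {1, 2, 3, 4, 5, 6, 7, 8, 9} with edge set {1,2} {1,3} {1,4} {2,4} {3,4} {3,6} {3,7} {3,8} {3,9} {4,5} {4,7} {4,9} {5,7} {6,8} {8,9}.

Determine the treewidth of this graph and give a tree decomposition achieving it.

Every bag has size at most 3, so the width is 3 − 1 = 2 and tw(G) ≤ 2. Conversely, {1, 2, 4} is a clique of size 3, and the vertices of any clique must share a bag in every tree decomposition; so some bag has ≥ 3 vertices and tw(G) ≥ 2. Therefore the treewidth is 2.

Treewidth 2.
One optimal decomposition is:
Bags: B1 = {1, 2, 4}  B2 = {1, 3, 4}  B3 = {3, 4, 9}  B4 = {3, 4, 7}  B5 = {4, 5, 7}  B6 = {3, 8, 9}  B7 = {3, 6, 8}
Tree: B1–B2, B2–B3, B2–B4, B4–B5, B3–B6, B6–B7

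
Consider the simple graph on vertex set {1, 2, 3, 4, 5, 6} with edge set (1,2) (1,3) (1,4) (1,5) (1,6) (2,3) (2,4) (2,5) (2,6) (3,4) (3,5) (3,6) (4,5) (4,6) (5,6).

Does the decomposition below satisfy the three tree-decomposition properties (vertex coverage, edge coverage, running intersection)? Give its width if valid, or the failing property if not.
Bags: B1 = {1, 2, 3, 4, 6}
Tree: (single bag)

A tree decomposition must satisfy three properties: every vertex lies in some bag; for every edge, both endpoints lie together in some bag; and for every vertex, the bags containing it form a connected subtree. Here vertex 5 appears in no bag, so the decomposition is invalid.

No — vertex 5 appears in no bag.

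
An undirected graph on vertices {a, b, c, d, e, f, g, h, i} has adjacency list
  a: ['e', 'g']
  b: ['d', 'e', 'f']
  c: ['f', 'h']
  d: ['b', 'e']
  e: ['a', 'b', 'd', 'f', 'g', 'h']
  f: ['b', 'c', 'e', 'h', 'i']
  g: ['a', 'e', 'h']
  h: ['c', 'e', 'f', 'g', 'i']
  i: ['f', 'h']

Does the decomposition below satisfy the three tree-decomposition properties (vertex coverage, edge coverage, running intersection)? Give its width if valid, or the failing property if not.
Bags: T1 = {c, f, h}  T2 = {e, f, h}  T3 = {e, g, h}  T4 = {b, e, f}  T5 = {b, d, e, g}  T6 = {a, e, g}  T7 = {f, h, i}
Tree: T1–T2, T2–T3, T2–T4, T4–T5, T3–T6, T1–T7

No — bags containing vertex g are not connected in the tree.

A tree decomposition must satisfy three properties: every vertex lies in some bag; for every edge, both endpoints lie together in some bag; and for every vertex, the bags containing it form a connected subtree. Here bags containing vertex g are not connected in the tree, so the decomposition is invalid.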